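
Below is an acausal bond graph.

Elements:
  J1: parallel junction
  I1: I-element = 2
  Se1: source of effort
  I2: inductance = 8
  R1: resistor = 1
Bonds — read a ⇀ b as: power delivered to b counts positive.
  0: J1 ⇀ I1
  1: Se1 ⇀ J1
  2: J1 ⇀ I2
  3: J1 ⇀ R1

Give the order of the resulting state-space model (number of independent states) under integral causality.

bond 1 stroke at J1  (source Se1 imposes e)
bond 0 stroke at I1  (J1 effort already set via bond 1)
bond 2 stroke at I2  (J1: bond 1 brought effort, rest push out)
bond 3 stroke at R1  (J1: bond 1 brought effort, rest push out)

2  (I1, I2 all integral)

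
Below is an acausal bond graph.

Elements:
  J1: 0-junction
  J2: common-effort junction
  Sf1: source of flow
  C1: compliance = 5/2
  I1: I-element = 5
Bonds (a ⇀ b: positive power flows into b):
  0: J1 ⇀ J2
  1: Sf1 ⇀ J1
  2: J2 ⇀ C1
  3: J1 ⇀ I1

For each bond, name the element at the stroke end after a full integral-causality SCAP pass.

b1 stroke at Sf1  (Sf1: flow source, stroke at near end)
b2 stroke at J2  (prefer integral on C1)
b0 stroke at J1  (J2 effort already set via bond 2)
b3 stroke at I1  (0-jn J1 has e-setter on 0)

#0 stroke at J1
#1 stroke at Sf1
#2 stroke at J2
#3 stroke at I1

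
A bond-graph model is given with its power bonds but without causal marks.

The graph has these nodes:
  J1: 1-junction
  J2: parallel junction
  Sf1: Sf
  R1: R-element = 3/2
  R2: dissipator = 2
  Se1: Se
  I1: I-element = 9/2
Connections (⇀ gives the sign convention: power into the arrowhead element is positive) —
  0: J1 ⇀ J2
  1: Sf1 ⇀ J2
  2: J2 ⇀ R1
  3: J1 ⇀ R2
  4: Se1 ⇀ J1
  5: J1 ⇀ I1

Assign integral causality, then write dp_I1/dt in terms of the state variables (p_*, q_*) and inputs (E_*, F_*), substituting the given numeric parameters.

dp_I1/dt = E_Se1 - 3*F_Sf1/2 - 7*p_I1/9

#1 stroke at Sf1  (source Sf1 imposes f)
#4 stroke at J1  (source Se1 imposes e)
#5 stroke at I1  (prefer integral on I1)
#0 stroke at J1  (1-jn J1 has f-setter on 5)
#3 stroke at J1  (common-f at J1 fixed by 5)
#2 stroke at J2  (only one effort-in slot at J2)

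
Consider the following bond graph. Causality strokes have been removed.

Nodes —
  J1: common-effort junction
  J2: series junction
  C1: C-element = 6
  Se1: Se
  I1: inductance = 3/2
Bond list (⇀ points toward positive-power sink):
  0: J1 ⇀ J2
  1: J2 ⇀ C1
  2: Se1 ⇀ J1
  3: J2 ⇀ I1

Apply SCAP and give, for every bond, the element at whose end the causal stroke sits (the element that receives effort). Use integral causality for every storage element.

#2 →J1  (Se1 fixes effort; stroke away)
#0 →J2  (J1 effort already set via bond 2)
#1 →J2  (prefer integral on C1)
#3 →I1  (J2: last free bond brings flow in)

b0 stroke→J2
b1 stroke→J2
b2 stroke→J1
b3 stroke→I1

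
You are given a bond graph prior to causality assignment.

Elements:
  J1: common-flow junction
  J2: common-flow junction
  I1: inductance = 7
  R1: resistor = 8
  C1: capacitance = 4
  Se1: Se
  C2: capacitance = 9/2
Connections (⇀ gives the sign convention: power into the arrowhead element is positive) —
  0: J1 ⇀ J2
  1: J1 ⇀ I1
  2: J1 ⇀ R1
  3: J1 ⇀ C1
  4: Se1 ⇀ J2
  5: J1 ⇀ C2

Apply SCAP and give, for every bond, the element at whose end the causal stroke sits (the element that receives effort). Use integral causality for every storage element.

#4 |J2  (source Se1 imposes e)
#0 |J1  (J2 needs exactly one f-in)
#1 |I1  (I1: I, integral causality)
#2 |J1  (J1: bond 1 brought flow, rest push out)
#3 |J1  (common-f at J1 fixed by 1)
#5 |J1  (1-jn J1 has f-setter on 1)

bond 0 →J1
bond 1 →I1
bond 2 →J1
bond 3 →J1
bond 4 →J2
bond 5 →J1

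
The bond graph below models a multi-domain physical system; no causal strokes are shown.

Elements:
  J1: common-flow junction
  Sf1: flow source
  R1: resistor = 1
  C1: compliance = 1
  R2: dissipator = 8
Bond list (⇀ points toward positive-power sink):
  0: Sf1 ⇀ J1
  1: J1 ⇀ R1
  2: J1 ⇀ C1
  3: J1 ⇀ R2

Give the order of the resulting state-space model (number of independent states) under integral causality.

β0 stroke→Sf1  (Sf1: flow source, stroke at near end)
β1 stroke→J1  (J1: bond 0 brought flow, rest push out)
β2 stroke→J1  (J1: bond 0 brought flow, rest push out)
β3 stroke→J1  (common-f at J1 fixed by 0)

1  (C1 all integral)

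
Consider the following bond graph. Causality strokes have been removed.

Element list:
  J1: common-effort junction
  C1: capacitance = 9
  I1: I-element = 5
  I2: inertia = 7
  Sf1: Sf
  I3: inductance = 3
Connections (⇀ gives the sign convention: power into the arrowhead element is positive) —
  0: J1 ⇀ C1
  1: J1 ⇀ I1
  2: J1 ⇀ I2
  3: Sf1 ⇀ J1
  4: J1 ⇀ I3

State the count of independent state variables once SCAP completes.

4  (C1, I1, I2, I3 all integral)

b3 |Sf1  (Sf1 fixes flow; stroke at Sf1)
b0 |J1  (prefer integral on C1)
b1 |I1  (J1: bond 0 brought effort, rest push out)
b2 |I2  (common-e at J1 fixed by 0)
b4 |I3  (common-e at J1 fixed by 0)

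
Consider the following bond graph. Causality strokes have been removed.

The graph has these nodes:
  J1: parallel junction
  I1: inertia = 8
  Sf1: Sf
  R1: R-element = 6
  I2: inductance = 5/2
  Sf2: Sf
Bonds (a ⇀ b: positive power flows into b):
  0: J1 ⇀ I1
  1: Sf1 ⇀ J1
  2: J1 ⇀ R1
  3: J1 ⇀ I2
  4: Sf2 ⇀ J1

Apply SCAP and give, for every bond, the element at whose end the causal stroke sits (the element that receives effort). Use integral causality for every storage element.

bond 0 |I1
bond 1 |Sf1
bond 2 |J1
bond 3 |I2
bond 4 |Sf2

#1 |Sf1  (Sf1 fixes flow; stroke at Sf1)
#4 |Sf2  (source Sf2 imposes f)
#0 |I1  (I1: I, integral causality)
#3 |I2  (I2 integral (f out))
#2 |J1  (J1: last free bond brings effort in)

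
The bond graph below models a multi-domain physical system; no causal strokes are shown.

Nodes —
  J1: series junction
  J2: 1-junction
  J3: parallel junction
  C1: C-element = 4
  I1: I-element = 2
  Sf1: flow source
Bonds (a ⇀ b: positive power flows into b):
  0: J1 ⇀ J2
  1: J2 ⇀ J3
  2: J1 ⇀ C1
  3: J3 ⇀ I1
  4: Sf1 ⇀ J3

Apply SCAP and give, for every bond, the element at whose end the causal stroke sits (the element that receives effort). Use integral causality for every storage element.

bond 4 stroke→Sf1  (Sf1 (Sf) sets flow on bond)
bond 2 stroke→J1  (prefer integral on C1)
bond 0 stroke→J2  (J1: last free bond brings flow in)
bond 1 stroke→J3  (closing 1-jn rule on J2)
bond 3 stroke→I1  (J3: bond 1 brought effort, rest push out)

β0 stroke at J2
β1 stroke at J3
β2 stroke at J1
β3 stroke at I1
β4 stroke at Sf1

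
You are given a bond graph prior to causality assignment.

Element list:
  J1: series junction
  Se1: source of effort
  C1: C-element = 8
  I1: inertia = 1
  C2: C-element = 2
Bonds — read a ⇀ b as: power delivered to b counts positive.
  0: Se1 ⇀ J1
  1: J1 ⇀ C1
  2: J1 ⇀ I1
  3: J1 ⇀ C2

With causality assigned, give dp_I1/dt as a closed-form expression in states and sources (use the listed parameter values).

β0 stroke at J1  (Se1 (Se) sets effort on bond)
β1 stroke at J1  (C1 outputs effort q/C1)
β2 stroke at I1  (I1: I, integral causality)
β3 stroke at J1  (1-jn J1 has f-setter on 2)

dp_I1/dt = E_Se1 - q_C1/8 - q_C2/2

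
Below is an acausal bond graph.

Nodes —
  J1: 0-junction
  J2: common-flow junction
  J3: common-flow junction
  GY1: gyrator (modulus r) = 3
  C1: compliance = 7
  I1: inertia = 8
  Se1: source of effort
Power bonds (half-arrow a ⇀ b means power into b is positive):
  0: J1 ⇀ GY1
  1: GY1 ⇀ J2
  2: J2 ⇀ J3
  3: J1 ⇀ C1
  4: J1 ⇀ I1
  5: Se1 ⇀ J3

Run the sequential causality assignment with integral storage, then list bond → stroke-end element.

b0 →GY1
b1 →GY1
b2 →J2
b3 →J1
b4 →I1
b5 →J3

b5 stroke at J3  (source Se1 imposes e)
b2 stroke at J2  (only one flow-in slot at J3)
b1 stroke at GY1  (J2: last free bond brings flow in)
b0 stroke at GY1  (GY1: gyrator matches bond 1)
b3 stroke at J1  (C1 outputs effort q/C1)
b4 stroke at I1  (J1 effort already set via bond 3)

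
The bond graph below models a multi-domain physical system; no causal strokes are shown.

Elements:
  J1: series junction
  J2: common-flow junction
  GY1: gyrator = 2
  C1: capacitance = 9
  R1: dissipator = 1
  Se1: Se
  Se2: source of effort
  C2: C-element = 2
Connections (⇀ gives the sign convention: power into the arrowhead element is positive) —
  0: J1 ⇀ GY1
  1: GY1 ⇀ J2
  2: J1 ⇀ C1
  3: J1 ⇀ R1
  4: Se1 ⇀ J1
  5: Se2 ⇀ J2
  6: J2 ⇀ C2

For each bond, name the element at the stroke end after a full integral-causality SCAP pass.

bond 4 stroke at J1  (source Se1 imposes e)
bond 5 stroke at J2  (Se2 (Se) sets effort on bond)
bond 2 stroke at J1  (prefer integral on C1)
bond 6 stroke at J2  (C2 outputs effort q/C2)
bond 1 stroke at GY1  (J2 needs exactly one f-in)
bond 0 stroke at GY1  (through GY1, causality inverts; strokes same side of GY1)
bond 3 stroke at J1  (1-jn J1 has f-setter on 0)

b0 stroke at GY1
b1 stroke at GY1
b2 stroke at J1
b3 stroke at J1
b4 stroke at J1
b5 stroke at J2
b6 stroke at J2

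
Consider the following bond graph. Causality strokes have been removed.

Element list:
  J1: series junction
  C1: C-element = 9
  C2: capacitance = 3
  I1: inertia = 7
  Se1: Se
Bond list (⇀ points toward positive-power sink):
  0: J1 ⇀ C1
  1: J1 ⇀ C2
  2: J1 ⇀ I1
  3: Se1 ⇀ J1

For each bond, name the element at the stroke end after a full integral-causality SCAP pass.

β0 stroke at J1
β1 stroke at J1
β2 stroke at I1
β3 stroke at J1

β3 stroke at J1  (Se1 fixes effort; stroke away)
β0 stroke at J1  (prefer integral on C1)
β1 stroke at J1  (C2 integral (e out))
β2 stroke at I1  (J1 needs exactly one f-in)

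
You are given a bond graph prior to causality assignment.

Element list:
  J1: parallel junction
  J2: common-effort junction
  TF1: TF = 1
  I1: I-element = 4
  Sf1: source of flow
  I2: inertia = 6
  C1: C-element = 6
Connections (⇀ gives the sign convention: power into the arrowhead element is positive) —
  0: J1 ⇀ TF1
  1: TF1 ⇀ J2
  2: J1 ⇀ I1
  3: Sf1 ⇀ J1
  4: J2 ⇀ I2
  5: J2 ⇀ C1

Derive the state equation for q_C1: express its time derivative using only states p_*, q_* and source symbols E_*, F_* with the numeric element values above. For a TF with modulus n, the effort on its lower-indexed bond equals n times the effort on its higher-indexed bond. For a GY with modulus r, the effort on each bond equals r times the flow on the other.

b3 stroke at Sf1  (Sf1: flow source, stroke at near end)
b2 stroke at I1  (I1 outputs flow p/I1)
b0 stroke at J1  (only one effort-in slot at J1)
b1 stroke at TF1  (TF1: transformer flips bond 0)
b4 stroke at I2  (I2: I, integral causality)
b5 stroke at J2  (J2 needs exactly one e-in)

dq_C1/dt = F_Sf1 - p_I1/4 - p_I2/6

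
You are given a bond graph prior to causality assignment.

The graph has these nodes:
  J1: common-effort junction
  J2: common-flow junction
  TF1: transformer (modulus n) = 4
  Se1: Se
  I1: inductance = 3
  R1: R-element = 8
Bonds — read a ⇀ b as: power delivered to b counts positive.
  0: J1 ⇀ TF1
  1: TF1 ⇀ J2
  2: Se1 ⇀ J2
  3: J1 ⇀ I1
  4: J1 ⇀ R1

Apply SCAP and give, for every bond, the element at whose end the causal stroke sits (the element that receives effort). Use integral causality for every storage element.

β2 |J2  (Se1 fixes effort; stroke away)
β1 |TF1  (J2 needs exactly one f-in)
β0 |J1  (through TF1, causality passes straight; one stroke at TF1)
β3 |I1  (J1 effort already set via bond 0)
β4 |R1  (0-jn J1 has e-setter on 0)

b0 stroke at J1
b1 stroke at TF1
b2 stroke at J2
b3 stroke at I1
b4 stroke at R1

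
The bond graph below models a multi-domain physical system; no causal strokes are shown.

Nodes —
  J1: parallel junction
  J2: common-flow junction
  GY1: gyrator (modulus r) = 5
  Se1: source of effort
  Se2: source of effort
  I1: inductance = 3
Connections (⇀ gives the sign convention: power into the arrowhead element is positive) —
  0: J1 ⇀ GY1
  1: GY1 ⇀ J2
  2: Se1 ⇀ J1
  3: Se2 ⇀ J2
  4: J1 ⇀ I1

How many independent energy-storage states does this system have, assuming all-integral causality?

#2 |J1  (Se1 (Se) sets effort on bond)
#3 |J2  (Se2 (Se) sets effort on bond)
#0 |GY1  (0-jn J1 has e-setter on 2)
#4 |I1  (J1: bond 2 brought effort, rest push out)
#1 |GY1  (only one flow-in slot at J2)

1  (I1 all integral)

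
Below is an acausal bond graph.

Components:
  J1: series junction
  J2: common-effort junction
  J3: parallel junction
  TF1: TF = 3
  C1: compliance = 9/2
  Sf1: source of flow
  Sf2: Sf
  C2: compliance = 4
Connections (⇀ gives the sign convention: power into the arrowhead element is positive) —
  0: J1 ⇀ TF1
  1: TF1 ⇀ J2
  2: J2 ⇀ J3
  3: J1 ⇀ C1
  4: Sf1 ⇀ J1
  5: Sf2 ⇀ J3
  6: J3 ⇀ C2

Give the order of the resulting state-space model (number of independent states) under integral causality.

b4 |Sf1  (Sf1: flow source, stroke at near end)
b5 |Sf2  (Sf2: flow source, stroke at near end)
b0 |J1  (J1: bond 4 brought flow, rest push out)
b3 |J1  (1-jn J1 has f-setter on 4)
b1 |TF1  (through TF1, causality passes straight; one stroke at TF1)
b2 |J2  (only one effort-in slot at J2)
b6 |J3  (J3: last free bond brings effort in)

2  (C1, C2 all integral)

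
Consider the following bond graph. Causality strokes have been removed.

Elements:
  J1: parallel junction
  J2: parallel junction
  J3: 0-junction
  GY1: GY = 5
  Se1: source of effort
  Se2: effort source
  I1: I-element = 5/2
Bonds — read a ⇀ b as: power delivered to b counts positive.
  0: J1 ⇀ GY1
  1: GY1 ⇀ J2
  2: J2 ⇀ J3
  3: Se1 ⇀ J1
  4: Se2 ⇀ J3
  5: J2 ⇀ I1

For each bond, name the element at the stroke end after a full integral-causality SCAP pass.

bond 3 |J1  (Se1: effort source, stroke at far end)
bond 4 |J3  (Se2 fixes effort; stroke away)
bond 0 |GY1  (J1: bond 3 brought effort, rest push out)
bond 2 |J2  (0-jn J3 has e-setter on 4)
bond 1 |GY1  (GY GY1: same side as bond 0)
bond 5 |I1  (J2: bond 2 brought effort, rest push out)

b0 →GY1
b1 →GY1
b2 →J2
b3 →J1
b4 →J3
b5 →I1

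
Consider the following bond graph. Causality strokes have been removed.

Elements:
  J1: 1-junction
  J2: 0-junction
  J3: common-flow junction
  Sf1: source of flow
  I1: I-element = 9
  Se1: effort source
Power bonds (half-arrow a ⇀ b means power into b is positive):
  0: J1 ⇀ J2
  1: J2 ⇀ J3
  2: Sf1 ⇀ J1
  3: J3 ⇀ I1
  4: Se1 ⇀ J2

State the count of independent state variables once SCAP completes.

#2 →Sf1  (Sf1: flow source, stroke at near end)
#4 →J2  (Se1: effort source, stroke at far end)
#0 →J1  (1-jn J1 has f-setter on 2)
#1 →J3  (common-e at J2 fixed by 4)
#3 →I1  (J3: last free bond brings flow in)

1  (I1 all integral)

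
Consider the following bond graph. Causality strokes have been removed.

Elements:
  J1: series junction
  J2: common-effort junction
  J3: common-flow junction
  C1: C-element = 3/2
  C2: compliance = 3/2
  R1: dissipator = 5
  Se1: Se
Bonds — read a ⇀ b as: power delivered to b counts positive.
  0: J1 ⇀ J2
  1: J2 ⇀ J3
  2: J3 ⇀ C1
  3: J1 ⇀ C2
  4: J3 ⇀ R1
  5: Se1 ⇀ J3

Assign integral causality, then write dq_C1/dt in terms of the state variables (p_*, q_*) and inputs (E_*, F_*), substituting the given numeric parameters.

dq_C1/dt = E_Se1/5 - 2*q_C1/15 - 2*q_C2/15

#5 |J3  (source Se1 imposes e)
#2 |J3  (C1: C, integral causality)
#3 |J1  (prefer integral on C2)
#0 |J2  (closing 1-jn rule on J1)
#1 |J3  (J2: bond 0 brought effort, rest push out)
#4 |R1  (only one flow-in slot at J3)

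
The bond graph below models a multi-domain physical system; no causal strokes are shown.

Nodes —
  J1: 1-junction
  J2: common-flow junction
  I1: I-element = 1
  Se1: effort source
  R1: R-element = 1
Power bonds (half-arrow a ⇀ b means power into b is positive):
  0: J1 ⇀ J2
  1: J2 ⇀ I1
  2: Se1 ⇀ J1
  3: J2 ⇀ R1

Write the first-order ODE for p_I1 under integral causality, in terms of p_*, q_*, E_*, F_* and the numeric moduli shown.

dp_I1/dt = E_Se1 - p_I1

β2 stroke→J1  (Se1 fixes effort; stroke away)
β0 stroke→J2  (J1 needs exactly one f-in)
β1 stroke→I1  (I1 integral (f out))
β3 stroke→J2  (J2: bond 1 brought flow, rest push out)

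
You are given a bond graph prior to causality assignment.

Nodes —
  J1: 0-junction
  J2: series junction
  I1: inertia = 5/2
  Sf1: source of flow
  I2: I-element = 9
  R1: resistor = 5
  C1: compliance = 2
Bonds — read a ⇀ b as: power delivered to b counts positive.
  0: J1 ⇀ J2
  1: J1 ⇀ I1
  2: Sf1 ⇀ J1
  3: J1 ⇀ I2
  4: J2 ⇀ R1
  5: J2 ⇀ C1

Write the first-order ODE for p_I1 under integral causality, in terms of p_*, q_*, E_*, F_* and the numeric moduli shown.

b2 |Sf1  (Sf1 (Sf) sets flow on bond)
b1 |I1  (I1 integral (f out))
b3 |I2  (I2: I, integral causality)
b0 |J1  (J1: last free bond brings effort in)
b4 |J2  (common-f at J2 fixed by 0)
b5 |J2  (common-f at J2 fixed by 0)

dp_I1/dt = 5*F_Sf1 - 2*p_I1 - 5*p_I2/9 + q_C1/2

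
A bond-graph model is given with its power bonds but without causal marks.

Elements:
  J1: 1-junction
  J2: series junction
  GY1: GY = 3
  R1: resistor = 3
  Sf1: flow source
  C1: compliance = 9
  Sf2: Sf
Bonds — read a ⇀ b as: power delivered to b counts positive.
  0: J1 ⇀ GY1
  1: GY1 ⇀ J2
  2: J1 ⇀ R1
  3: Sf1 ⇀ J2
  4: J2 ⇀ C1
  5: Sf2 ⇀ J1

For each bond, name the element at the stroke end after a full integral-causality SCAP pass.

β3 |Sf1  (Sf1 fixes flow; stroke at Sf1)
β5 |Sf2  (Sf2 (Sf) sets flow on bond)
β0 |J1  (1-jn J1 has f-setter on 5)
β2 |J1  (J1: bond 5 brought flow, rest push out)
β1 |J2  (J2: bond 3 brought flow, rest push out)
β4 |J2  (1-jn J2 has f-setter on 3)

#0 stroke→J1
#1 stroke→J2
#2 stroke→J1
#3 stroke→Sf1
#4 stroke→J2
#5 stroke→Sf2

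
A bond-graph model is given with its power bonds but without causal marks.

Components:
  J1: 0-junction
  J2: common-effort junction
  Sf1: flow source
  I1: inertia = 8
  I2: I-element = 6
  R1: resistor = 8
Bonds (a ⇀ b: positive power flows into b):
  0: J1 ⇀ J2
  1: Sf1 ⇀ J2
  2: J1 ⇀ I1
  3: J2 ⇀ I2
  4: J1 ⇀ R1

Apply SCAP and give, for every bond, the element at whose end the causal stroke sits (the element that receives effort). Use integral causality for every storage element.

#1 stroke at Sf1  (source Sf1 imposes f)
#2 stroke at I1  (I1 integral (f out))
#3 stroke at I2  (I2 outputs flow p/I2)
#0 stroke at J2  (J2 needs exactly one e-in)
#4 stroke at J1  (J1 needs exactly one e-in)

β0 |J2
β1 |Sf1
β2 |I1
β3 |I2
β4 |J1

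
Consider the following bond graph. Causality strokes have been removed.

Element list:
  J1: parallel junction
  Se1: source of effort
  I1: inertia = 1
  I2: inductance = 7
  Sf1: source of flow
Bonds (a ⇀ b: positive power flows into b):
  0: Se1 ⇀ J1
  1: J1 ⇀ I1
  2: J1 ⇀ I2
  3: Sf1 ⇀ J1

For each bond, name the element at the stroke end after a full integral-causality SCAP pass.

β0 |J1
β1 |I1
β2 |I2
β3 |Sf1

β0 stroke→J1  (Se1 fixes effort; stroke away)
β3 stroke→Sf1  (source Sf1 imposes f)
β1 stroke→I1  (0-jn J1 has e-setter on 0)
β2 stroke→I2  (J1: bond 0 brought effort, rest push out)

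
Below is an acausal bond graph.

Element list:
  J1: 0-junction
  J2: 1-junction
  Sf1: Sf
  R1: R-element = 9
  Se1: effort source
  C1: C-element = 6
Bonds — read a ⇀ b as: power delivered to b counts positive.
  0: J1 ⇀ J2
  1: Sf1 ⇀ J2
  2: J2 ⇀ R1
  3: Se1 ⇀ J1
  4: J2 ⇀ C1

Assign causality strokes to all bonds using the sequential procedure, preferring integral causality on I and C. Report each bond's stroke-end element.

β1 →Sf1  (Sf1: flow source, stroke at near end)
β3 →J1  (Se1 fixes effort; stroke away)
β0 →J2  (J1: bond 3 brought effort, rest push out)
β2 →J2  (1-jn J2 has f-setter on 1)
β4 →J2  (J2 flow already set via bond 1)

bond 0 →J2
bond 1 →Sf1
bond 2 →J2
bond 3 →J1
bond 4 →J2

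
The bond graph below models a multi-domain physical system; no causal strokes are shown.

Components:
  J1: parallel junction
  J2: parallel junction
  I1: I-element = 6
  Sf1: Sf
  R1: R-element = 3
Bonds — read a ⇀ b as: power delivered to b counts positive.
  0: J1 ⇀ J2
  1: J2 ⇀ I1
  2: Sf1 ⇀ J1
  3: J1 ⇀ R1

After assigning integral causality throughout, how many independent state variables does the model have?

1  (I1 all integral)

b2 stroke at Sf1  (source Sf1 imposes f)
b1 stroke at I1  (I1 integral (f out))
b0 stroke at J2  (J2 needs exactly one e-in)
b3 stroke at J1  (closing 0-jn rule on J1)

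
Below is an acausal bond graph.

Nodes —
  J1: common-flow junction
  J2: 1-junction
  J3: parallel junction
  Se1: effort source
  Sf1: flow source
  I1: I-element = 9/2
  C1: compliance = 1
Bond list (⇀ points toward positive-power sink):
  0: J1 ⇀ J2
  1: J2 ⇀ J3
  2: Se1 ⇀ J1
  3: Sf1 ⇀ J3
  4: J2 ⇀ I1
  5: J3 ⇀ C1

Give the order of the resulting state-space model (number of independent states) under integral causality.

2  (C1, I1 all integral)

b2 |J1  (Se1 (Se) sets effort on bond)
b3 |Sf1  (Sf1 fixes flow; stroke at Sf1)
b0 |J2  (J1 needs exactly one f-in)
b4 |I1  (I1: I, integral causality)
b1 |J2  (common-f at J2 fixed by 4)
b5 |J3  (closing 0-jn rule on J3)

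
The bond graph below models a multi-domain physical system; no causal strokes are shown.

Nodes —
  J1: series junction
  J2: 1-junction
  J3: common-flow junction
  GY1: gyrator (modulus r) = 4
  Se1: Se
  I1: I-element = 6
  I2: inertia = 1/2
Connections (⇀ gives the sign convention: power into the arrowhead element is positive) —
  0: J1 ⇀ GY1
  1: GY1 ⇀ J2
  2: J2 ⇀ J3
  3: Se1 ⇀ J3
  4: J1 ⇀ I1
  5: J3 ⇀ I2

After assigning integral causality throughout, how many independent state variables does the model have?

β3 stroke→J3  (Se1 fixes effort; stroke away)
β4 stroke→I1  (I1: I, integral causality)
β0 stroke→J1  (common-f at J1 fixed by 4)
β1 stroke→J2  (GY1 both-in/both-out from 0)
β2 stroke→J3  (only one flow-in slot at J2)
β5 stroke→I2  (closing 1-jn rule on J3)

2  (I1, I2 all integral)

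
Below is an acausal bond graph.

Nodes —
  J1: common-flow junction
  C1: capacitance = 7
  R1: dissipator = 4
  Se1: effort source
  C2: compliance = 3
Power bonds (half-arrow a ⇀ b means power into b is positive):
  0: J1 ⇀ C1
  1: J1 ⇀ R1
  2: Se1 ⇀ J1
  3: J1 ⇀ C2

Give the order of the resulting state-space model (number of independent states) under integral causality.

2  (C1, C2 all integral)

β2 |J1  (source Se1 imposes e)
β0 |J1  (C1 integral (e out))
β3 |J1  (prefer integral on C2)
β1 |R1  (J1: last free bond brings flow in)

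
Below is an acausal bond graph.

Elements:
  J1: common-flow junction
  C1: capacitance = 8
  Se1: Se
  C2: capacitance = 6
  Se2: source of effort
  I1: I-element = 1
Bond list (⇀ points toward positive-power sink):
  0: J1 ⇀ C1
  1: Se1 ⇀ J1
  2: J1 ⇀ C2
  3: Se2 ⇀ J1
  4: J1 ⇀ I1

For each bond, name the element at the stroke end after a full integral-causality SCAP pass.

β0 |J1
β1 |J1
β2 |J1
β3 |J1
β4 |I1

β1 stroke at J1  (Se1 fixes effort; stroke away)
β3 stroke at J1  (source Se2 imposes e)
β0 stroke at J1  (prefer integral on C1)
β2 stroke at J1  (C2: C, integral causality)
β4 stroke at I1  (J1 needs exactly one f-in)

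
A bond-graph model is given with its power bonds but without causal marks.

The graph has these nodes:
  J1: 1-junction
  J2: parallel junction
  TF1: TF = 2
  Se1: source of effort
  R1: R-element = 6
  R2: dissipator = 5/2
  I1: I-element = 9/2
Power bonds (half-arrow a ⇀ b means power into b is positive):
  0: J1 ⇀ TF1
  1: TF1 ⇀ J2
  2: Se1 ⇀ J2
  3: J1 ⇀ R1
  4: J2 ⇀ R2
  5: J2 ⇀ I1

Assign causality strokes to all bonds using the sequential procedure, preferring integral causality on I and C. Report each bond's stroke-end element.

bond 0 stroke→J1
bond 1 stroke→TF1
bond 2 stroke→J2
bond 3 stroke→R1
bond 4 stroke→R2
bond 5 stroke→I1

bond 2 |J2  (source Se1 imposes e)
bond 1 |TF1  (0-jn J2 has e-setter on 2)
bond 4 |R2  (J2 effort already set via bond 2)
bond 5 |I1  (J2: bond 2 brought effort, rest push out)
bond 0 |J1  (through TF1, causality passes straight; one stroke at TF1)
bond 3 |R1  (J1: last free bond brings flow in)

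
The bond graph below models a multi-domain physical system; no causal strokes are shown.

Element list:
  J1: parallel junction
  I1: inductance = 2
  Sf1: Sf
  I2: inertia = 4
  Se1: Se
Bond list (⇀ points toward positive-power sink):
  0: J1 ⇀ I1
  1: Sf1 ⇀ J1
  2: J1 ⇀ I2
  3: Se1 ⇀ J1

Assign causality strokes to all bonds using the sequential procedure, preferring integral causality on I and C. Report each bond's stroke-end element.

b0 |I1
b1 |Sf1
b2 |I2
b3 |J1

#1 →Sf1  (source Sf1 imposes f)
#3 →J1  (Se1 (Se) sets effort on bond)
#0 →I1  (J1 effort already set via bond 3)
#2 →I2  (0-jn J1 has e-setter on 3)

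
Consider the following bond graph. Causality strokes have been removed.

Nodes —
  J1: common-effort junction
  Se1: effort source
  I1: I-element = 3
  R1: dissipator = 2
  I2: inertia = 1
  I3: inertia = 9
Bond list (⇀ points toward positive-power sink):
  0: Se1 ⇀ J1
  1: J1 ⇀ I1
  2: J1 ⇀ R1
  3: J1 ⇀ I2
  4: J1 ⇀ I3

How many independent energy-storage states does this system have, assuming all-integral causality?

#0 stroke→J1  (Se1: effort source, stroke at far end)
#1 stroke→I1  (J1 effort already set via bond 0)
#2 stroke→R1  (J1 effort already set via bond 0)
#3 stroke→I2  (J1: bond 0 brought effort, rest push out)
#4 stroke→I3  (0-jn J1 has e-setter on 0)

3  (I1, I2, I3 all integral)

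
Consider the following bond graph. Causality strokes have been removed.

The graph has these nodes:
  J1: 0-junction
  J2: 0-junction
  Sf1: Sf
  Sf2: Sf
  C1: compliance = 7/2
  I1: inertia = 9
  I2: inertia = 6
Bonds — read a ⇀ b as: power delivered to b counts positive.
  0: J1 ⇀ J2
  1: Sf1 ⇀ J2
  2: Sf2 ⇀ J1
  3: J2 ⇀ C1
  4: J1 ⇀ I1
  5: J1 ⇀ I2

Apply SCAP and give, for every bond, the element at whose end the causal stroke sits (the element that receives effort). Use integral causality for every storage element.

bond 0 |J1
bond 1 |Sf1
bond 2 |Sf2
bond 3 |J2
bond 4 |I1
bond 5 |I2

bond 1 stroke→Sf1  (Sf1 (Sf) sets flow on bond)
bond 2 stroke→Sf2  (Sf2 (Sf) sets flow on bond)
bond 3 stroke→J2  (C1: C, integral causality)
bond 0 stroke→J1  (0-jn J2 has e-setter on 3)
bond 4 stroke→I1  (common-e at J1 fixed by 0)
bond 5 stroke→I2  (J1: bond 0 brought effort, rest push out)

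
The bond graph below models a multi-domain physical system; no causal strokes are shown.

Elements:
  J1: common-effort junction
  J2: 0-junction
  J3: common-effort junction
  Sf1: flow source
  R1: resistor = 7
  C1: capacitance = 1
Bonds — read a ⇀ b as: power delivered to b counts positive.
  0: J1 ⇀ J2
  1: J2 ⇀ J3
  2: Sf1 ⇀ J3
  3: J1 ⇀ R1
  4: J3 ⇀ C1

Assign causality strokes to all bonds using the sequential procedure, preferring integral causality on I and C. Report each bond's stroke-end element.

b0 stroke→J1
b1 stroke→J2
b2 stroke→Sf1
b3 stroke→R1
b4 stroke→J3

β2 →Sf1  (Sf1: flow source, stroke at near end)
β4 →J3  (C1: C, integral causality)
β1 →J2  (0-jn J3 has e-setter on 4)
β0 →J1  (common-e at J2 fixed by 1)
β3 →R1  (J1: bond 0 brought effort, rest push out)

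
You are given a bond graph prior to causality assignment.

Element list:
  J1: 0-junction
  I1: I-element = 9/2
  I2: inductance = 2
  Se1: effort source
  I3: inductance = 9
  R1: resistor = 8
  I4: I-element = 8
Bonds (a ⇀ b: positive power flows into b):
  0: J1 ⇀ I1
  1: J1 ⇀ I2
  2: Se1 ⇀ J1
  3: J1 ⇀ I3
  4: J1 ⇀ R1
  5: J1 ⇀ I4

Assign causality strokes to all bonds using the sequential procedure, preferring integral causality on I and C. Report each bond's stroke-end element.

β2 stroke→J1  (source Se1 imposes e)
β0 stroke→I1  (0-jn J1 has e-setter on 2)
β1 stroke→I2  (J1 effort already set via bond 2)
β3 stroke→I3  (common-e at J1 fixed by 2)
β4 stroke→R1  (J1 effort already set via bond 2)
β5 stroke→I4  (common-e at J1 fixed by 2)

bond 0 stroke→I1
bond 1 stroke→I2
bond 2 stroke→J1
bond 3 stroke→I3
bond 4 stroke→R1
bond 5 stroke→I4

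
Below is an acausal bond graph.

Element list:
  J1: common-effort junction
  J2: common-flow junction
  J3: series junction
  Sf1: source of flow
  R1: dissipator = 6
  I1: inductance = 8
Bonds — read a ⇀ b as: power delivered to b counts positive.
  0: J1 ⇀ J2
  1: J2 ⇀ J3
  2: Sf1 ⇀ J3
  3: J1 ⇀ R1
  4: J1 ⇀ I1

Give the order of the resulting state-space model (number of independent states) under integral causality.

b2 |Sf1  (Sf1: flow source, stroke at near end)
b1 |J3  (J3: bond 2 brought flow, rest push out)
b0 |J2  (common-f at J2 fixed by 1)
b4 |I1  (I1: I, integral causality)
b3 |J1  (only one effort-in slot at J1)

1  (I1 all integral)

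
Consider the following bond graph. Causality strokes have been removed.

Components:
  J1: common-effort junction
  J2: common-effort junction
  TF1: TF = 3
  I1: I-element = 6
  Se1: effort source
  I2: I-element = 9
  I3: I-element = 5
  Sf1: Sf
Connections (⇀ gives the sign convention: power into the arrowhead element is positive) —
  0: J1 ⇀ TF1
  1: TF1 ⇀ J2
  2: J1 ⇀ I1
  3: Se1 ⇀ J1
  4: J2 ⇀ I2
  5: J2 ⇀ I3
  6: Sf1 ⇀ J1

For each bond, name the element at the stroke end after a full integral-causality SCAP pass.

β3 →J1  (Se1 (Se) sets effort on bond)
β6 →Sf1  (Sf1 fixes flow; stroke at Sf1)
β0 →TF1  (0-jn J1 has e-setter on 3)
β2 →I1  (common-e at J1 fixed by 3)
β1 →J2  (through TF1, causality passes straight; one stroke at TF1)
β4 →I2  (J2 effort already set via bond 1)
β5 →I3  (common-e at J2 fixed by 1)

#0 stroke→TF1
#1 stroke→J2
#2 stroke→I1
#3 stroke→J1
#4 stroke→I2
#5 stroke→I3
#6 stroke→Sf1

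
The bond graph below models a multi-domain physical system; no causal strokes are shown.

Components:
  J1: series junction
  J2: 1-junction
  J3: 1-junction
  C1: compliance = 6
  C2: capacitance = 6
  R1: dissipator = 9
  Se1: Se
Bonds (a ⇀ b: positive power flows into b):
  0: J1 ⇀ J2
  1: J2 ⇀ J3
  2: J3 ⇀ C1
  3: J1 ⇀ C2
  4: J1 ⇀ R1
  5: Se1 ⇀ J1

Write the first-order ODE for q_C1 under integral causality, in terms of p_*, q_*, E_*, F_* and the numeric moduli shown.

#5 stroke→J1  (Se1: effort source, stroke at far end)
#2 stroke→J3  (C1: C, integral causality)
#1 stroke→J2  (only one flow-in slot at J3)
#0 stroke→J1  (only one flow-in slot at J2)
#3 stroke→J1  (C2 outputs effort q/C2)
#4 stroke→R1  (J1: last free bond brings flow in)

dq_C1/dt = E_Se1/9 - q_C1/54 - q_C2/54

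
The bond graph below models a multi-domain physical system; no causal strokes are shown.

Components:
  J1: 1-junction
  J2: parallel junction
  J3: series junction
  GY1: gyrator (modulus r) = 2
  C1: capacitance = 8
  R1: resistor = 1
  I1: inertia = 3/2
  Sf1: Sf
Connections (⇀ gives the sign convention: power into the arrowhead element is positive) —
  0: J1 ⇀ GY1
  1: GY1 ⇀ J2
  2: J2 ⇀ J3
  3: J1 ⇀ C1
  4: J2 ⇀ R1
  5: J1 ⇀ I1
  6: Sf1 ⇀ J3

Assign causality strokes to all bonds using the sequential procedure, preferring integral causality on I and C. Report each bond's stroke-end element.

b6 |Sf1  (Sf1 (Sf) sets flow on bond)
b2 |J3  (J3 flow already set via bond 6)
b3 |J1  (C1 outputs effort q/C1)
b5 |I1  (I1: I, integral causality)
b0 |J1  (1-jn J1 has f-setter on 5)
b1 |J2  (GY GY1: same side as bond 0)
b4 |R1  (0-jn J2 has e-setter on 1)

bond 0 stroke→J1
bond 1 stroke→J2
bond 2 stroke→J3
bond 3 stroke→J1
bond 4 stroke→R1
bond 5 stroke→I1
bond 6 stroke→Sf1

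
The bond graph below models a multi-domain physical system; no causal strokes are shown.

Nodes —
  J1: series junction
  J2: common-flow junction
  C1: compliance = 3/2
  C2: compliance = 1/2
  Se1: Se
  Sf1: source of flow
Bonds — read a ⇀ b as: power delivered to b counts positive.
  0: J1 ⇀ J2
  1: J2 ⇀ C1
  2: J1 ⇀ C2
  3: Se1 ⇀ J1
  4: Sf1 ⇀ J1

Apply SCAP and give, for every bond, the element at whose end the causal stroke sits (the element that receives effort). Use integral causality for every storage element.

bond 0 |J1
bond 1 |J2
bond 2 |J1
bond 3 |J1
bond 4 |Sf1

β3 →J1  (Se1 (Se) sets effort on bond)
β4 →Sf1  (Sf1 fixes flow; stroke at Sf1)
β0 →J1  (J1 flow already set via bond 4)
β2 →J1  (common-f at J1 fixed by 4)
β1 →J2  (J2: bond 0 brought flow, rest push out)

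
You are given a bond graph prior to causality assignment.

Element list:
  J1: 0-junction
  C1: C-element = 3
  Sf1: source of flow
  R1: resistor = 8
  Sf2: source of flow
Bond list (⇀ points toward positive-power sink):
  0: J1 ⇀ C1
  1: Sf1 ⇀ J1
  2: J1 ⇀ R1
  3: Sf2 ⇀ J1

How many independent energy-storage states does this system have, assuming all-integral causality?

bond 1 →Sf1  (Sf1 (Sf) sets flow on bond)
bond 3 →Sf2  (Sf2 fixes flow; stroke at Sf2)
bond 0 →J1  (C1: C, integral causality)
bond 2 →R1  (common-e at J1 fixed by 0)

1  (C1 all integral)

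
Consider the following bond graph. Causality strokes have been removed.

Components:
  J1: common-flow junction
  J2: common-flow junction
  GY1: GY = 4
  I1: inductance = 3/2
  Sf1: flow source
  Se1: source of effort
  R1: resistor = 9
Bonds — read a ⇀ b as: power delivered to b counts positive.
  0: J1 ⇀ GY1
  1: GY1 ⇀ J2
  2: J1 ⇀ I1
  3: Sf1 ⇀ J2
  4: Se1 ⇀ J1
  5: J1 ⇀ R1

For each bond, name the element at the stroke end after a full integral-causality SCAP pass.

bond 0 stroke→J1
bond 1 stroke→J2
bond 2 stroke→I1
bond 3 stroke→Sf1
bond 4 stroke→J1
bond 5 stroke→J1

#3 |Sf1  (Sf1 fixes flow; stroke at Sf1)
#4 |J1  (Se1 (Se) sets effort on bond)
#1 |J2  (1-jn J2 has f-setter on 3)
#0 |J1  (GY1: gyrator matches bond 1)
#2 |I1  (I1 outputs flow p/I1)
#5 |J1  (J1 flow already set via bond 2)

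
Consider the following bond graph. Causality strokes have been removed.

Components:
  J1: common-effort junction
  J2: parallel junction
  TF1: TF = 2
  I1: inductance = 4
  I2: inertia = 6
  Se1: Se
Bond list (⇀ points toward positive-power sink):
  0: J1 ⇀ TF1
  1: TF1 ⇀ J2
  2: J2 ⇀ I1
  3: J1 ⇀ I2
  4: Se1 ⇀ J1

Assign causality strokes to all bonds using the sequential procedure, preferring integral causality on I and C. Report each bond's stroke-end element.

β0 stroke→TF1
β1 stroke→J2
β2 stroke→I1
β3 stroke→I2
β4 stroke→J1

#4 stroke at J1  (Se1 fixes effort; stroke away)
#0 stroke at TF1  (J1: bond 4 brought effort, rest push out)
#3 stroke at I2  (0-jn J1 has e-setter on 4)
#1 stroke at J2  (TF1 one-in-one-out from 0)
#2 stroke at I1  (0-jn J2 has e-setter on 1)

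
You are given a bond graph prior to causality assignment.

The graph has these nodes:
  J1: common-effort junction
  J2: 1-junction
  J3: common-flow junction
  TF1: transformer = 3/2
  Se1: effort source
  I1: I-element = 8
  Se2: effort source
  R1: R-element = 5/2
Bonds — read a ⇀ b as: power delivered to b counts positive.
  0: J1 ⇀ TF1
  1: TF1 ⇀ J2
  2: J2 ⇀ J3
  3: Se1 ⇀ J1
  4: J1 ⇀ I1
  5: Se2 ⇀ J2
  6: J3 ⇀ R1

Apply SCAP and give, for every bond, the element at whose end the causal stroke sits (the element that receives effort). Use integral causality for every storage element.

b3 |J1  (Se1 (Se) sets effort on bond)
b5 |J2  (source Se2 imposes e)
b0 |TF1  (common-e at J1 fixed by 3)
b4 |I1  (common-e at J1 fixed by 3)
b1 |J2  (TF TF1: opposite of bond 0)
b2 |J3  (only one flow-in slot at J2)
b6 |R1  (closing 1-jn rule on J3)

bond 0 |TF1
bond 1 |J2
bond 2 |J3
bond 3 |J1
bond 4 |I1
bond 5 |J2
bond 6 |R1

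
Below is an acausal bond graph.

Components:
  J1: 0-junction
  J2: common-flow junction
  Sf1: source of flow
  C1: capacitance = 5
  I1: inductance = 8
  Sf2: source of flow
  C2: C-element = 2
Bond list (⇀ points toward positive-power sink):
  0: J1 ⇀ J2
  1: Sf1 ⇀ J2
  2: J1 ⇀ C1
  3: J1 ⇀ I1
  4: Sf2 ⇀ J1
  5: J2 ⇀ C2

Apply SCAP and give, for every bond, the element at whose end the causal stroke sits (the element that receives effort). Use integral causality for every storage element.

β0 stroke→J2
β1 stroke→Sf1
β2 stroke→J1
β3 stroke→I1
β4 stroke→Sf2
β5 stroke→J2

#1 |Sf1  (source Sf1 imposes f)
#4 |Sf2  (source Sf2 imposes f)
#0 |J2  (common-f at J2 fixed by 1)
#5 |J2  (common-f at J2 fixed by 1)
#2 |J1  (C1: C, integral causality)
#3 |I1  (common-e at J1 fixed by 2)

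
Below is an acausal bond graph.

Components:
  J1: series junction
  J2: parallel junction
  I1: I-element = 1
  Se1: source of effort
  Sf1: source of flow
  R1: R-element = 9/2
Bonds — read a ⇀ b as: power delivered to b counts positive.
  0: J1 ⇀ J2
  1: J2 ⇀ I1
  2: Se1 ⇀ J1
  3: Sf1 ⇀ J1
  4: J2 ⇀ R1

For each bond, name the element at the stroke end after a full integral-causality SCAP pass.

#2 stroke→J1  (Se1 fixes effort; stroke away)
#3 stroke→Sf1  (Sf1 fixes flow; stroke at Sf1)
#0 stroke→J1  (common-f at J1 fixed by 3)
#1 stroke→I1  (prefer integral on I1)
#4 stroke→J2  (closing 0-jn rule on J2)

β0 |J1
β1 |I1
β2 |J1
β3 |Sf1
β4 |J2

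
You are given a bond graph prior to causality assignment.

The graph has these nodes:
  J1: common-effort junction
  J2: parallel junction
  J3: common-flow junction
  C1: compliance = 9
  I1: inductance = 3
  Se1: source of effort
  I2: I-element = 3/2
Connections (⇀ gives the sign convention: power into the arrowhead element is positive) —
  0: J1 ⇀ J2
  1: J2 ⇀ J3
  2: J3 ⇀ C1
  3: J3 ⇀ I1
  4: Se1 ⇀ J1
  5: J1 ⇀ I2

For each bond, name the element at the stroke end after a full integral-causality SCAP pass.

β0 stroke at J2
β1 stroke at J3
β2 stroke at J3
β3 stroke at I1
β4 stroke at J1
β5 stroke at I2

#4 stroke→J1  (Se1 (Se) sets effort on bond)
#0 stroke→J2  (common-e at J1 fixed by 4)
#5 stroke→I2  (common-e at J1 fixed by 4)
#1 stroke→J3  (J2 effort already set via bond 0)
#2 stroke→J3  (C1: C, integral causality)
#3 stroke→I1  (closing 1-jn rule on J3)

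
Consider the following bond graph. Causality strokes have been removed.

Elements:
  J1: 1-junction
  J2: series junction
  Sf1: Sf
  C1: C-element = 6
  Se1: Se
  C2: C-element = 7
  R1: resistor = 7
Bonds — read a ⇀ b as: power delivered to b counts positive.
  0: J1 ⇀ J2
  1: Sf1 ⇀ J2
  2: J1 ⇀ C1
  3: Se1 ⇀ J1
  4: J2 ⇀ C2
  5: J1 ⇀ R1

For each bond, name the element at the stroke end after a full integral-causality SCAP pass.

β0 |J2
β1 |Sf1
β2 |J1
β3 |J1
β4 |J2
β5 |J1

bond 1 stroke at Sf1  (source Sf1 imposes f)
bond 3 stroke at J1  (Se1: effort source, stroke at far end)
bond 0 stroke at J2  (1-jn J2 has f-setter on 1)
bond 4 stroke at J2  (J2 flow already set via bond 1)
bond 2 stroke at J1  (common-f at J1 fixed by 0)
bond 5 stroke at J1  (1-jn J1 has f-setter on 0)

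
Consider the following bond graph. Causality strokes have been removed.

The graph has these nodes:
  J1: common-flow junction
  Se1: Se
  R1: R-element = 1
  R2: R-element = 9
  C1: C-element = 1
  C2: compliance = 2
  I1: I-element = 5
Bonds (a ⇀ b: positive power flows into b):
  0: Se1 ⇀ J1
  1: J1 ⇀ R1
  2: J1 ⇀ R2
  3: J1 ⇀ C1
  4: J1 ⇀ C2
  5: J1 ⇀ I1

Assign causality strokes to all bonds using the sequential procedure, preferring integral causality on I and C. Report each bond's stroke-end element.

#0 stroke at J1
#1 stroke at J1
#2 stroke at J1
#3 stroke at J1
#4 stroke at J1
#5 stroke at I1

b0 →J1  (Se1 (Se) sets effort on bond)
b3 →J1  (prefer integral on C1)
b4 →J1  (prefer integral on C2)
b5 →I1  (I1 outputs flow p/I1)
b1 →J1  (1-jn J1 has f-setter on 5)
b2 →J1  (1-jn J1 has f-setter on 5)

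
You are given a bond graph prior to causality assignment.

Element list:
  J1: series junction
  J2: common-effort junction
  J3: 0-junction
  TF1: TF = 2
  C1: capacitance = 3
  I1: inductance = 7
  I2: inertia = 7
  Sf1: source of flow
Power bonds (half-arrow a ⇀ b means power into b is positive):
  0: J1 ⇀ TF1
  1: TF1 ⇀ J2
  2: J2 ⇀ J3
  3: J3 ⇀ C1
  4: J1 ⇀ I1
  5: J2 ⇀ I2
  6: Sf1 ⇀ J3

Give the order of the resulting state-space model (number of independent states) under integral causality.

β6 |Sf1  (Sf1: flow source, stroke at near end)
β3 |J3  (C1 outputs effort q/C1)
β2 |J2  (0-jn J3 has e-setter on 3)
β1 |TF1  (0-jn J2 has e-setter on 2)
β5 |I2  (0-jn J2 has e-setter on 2)
β0 |J1  (TF1 one-in-one-out from 1)
β4 |I1  (only one flow-in slot at J1)

3  (C1, I1, I2 all integral)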